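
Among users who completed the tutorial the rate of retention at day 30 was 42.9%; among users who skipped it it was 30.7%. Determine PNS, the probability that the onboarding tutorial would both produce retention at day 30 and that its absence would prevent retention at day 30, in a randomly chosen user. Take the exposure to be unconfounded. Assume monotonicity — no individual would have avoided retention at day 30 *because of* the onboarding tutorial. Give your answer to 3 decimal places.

PNS ≈ 0.122

p₁ = 0.429, p₀ = 0.307.
Under exogeneity and monotonicity, PNS = p₁ − p₀.
PNS = 0.429 − 0.307 = 0.122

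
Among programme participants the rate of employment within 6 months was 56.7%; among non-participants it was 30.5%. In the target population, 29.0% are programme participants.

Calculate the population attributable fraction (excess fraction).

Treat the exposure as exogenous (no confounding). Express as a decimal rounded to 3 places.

p₁ = 0.567, p₀ = 0.305.
Overall risk P(Y=1) = π·p₁ + (1−π)·p₀ = 0.29×0.567 + 0.71×0.305 = 0.38098.
Under exogeneity, PAF = [P(Y=1) − p₀] / P(Y=1).
PAF = (0.38098 − 0.305) / 0.38098 ≈ 0.1994

PAF ≈ 0.199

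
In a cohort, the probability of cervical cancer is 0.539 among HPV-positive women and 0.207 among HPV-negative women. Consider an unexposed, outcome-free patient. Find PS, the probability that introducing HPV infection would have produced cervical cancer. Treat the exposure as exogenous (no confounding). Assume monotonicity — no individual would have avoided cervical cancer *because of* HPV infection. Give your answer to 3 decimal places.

Let p₁ = 0.539, p₀ = 0.207.
Under exogeneity and monotonicity, PS = (p₁ − p₀) / (1 − p₀).
PS = (0.539 − 0.207) / (1 − 0.207) = 0.332 / 0.793 ≈ 0.4187

PS ≈ 0.419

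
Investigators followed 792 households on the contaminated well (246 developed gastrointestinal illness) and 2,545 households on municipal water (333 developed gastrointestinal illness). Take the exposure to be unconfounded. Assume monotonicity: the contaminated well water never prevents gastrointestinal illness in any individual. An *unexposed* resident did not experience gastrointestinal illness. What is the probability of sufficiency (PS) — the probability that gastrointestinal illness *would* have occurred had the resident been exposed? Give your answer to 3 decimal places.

PS ≈ 0.207

p₁ = P(outcome | exposed) = 246/792 = 0.31061
p₀ = P(outcome | unexposed) = 333/2545 = 0.13084
Under exogeneity and monotonicity, PS = (p₁ − p₀) / (1 − p₀).
PS = (0.31061 − 0.13084) / (1 − 0.13084) = 0.17976 / 0.86916 ≈ 0.2068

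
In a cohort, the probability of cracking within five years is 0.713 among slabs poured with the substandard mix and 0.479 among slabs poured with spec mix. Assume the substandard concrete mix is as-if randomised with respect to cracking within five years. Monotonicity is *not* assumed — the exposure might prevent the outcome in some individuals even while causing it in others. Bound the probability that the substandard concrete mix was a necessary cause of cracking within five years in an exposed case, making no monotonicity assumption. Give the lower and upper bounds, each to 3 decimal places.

Let p₁ = 0.713, p₀ = 0.479.
Under exogeneity alone the bounds on PN are max{0,(p₁−p₀)/p₁} ≤ PN ≤ min{1,(1−p₀)/p₁}.
  lower = (p₁ − p₀)/p₁ = 0.234 / 0.713 ≈ 0.3282
  upper = min{1, (1 − p₀)/p₁} = 0.521 / 0.713 ≈ 0.7307

0.328 ≤ PN ≤ 0.731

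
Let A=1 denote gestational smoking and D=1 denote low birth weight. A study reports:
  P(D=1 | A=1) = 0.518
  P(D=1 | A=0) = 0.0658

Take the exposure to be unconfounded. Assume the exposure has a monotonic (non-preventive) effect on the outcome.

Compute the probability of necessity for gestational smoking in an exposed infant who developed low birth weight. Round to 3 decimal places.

PN ≈ 0.873

Let p₁ = 0.518, p₀ = 0.0658.
Under exogeneity and monotonicity, PN = (p₁ − p₀) / p₁.
PN = (0.518 − 0.0658) / 0.518 = 0.4522 / 0.518 ≈ 0.8730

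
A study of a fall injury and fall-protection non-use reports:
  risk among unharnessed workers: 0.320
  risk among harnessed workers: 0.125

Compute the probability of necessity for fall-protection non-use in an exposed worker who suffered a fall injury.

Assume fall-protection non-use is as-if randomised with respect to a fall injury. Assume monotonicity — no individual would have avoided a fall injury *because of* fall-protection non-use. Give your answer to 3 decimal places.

Let p₁ = 0.32, p₀ = 0.125.
Under exogeneity and monotonicity, PN = (p₁ − p₀) / p₁.
PN = (0.32 − 0.125) / 0.32 = 0.195 / 0.32 ≈ 0.6094

PN ≈ 0.609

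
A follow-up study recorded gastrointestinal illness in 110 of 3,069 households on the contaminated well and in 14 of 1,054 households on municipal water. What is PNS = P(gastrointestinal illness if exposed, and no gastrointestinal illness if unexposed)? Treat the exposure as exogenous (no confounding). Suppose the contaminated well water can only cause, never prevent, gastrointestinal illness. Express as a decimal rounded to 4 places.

PNS ≈ 0.0226

p₁ = P(outcome | exposed) = 110/3069 = 0.035842
p₀ = P(outcome | unexposed) = 14/1054 = 0.013283
Under exogeneity and monotonicity, PNS = p₁ − p₀.
PNS = 0.035842 − 0.013283 = 0.02256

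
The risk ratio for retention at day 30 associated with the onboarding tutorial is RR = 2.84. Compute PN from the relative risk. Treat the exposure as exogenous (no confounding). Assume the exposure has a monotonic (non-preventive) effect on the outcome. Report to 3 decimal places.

Under exogeneity and monotonicity, PN = (RR − 1) / RR = 1 − 1/RR.
PN = (2.84 − 1) / 2.84 = 1.84 / 2.84 ≈ 0.6479

PN ≈ 0.648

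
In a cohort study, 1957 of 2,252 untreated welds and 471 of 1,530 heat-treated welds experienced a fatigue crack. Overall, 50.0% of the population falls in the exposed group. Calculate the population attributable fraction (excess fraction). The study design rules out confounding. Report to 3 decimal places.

p₁ = P(outcome | exposed) = 1957/2252 = 0.86901
p₀ = P(outcome | unexposed) = 471/1530 = 0.30784
Overall risk P(Y=1) = π·p₁ + (1−π)·p₀ = 0.5×0.86901 + 0.5×0.30784 = 0.58842.
Under exogeneity, PAF = [P(Y=1) − p₀] / P(Y=1).
PAF = (0.58842 − 0.30784) / 0.58842 ≈ 0.4768

PAF ≈ 0.477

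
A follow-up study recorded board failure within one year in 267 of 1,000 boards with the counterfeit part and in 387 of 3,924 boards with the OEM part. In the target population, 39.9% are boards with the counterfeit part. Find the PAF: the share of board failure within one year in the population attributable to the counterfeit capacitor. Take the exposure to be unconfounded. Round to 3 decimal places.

PAF ≈ 0.405

p₁ = P(outcome | exposed) = 267/1000 = 0.267
p₀ = P(outcome | unexposed) = 387/3924 = 0.098624
Overall risk P(Y=1) = π·p₁ + (1−π)·p₀ = 0.399×0.267 + 0.601×0.098624 = 0.16581.
Under exogeneity, PAF = [P(Y=1) − p₀] / P(Y=1).
PAF = (0.16581 − 0.098624) / 0.16581 ≈ 0.4052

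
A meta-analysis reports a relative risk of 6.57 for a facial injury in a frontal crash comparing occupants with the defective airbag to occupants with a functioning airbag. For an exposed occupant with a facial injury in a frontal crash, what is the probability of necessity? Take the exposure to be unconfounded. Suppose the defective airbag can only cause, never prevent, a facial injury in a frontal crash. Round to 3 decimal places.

PN ≈ 0.848

Under exogeneity and monotonicity, PN = (RR − 1) / RR = 1 − 1/RR.
PN = (6.57 − 1) / 6.57 = 5.57 / 6.57 ≈ 0.8478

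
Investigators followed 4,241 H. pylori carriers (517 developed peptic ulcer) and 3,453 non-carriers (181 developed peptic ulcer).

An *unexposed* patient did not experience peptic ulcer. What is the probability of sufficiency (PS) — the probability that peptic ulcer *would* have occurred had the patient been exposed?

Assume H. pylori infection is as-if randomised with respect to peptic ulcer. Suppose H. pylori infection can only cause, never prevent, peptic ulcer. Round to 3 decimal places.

PS ≈ 0.073

p₁ = P(outcome | exposed) = 517/4241 = 0.12191
p₀ = P(outcome | unexposed) = 181/3453 = 0.052418
Under exogeneity and monotonicity, PS = (p₁ − p₀) / (1 − p₀).
PS = (0.12191 − 0.052418) / (1 − 0.052418) = 0.069487 / 0.94758 ≈ 0.0733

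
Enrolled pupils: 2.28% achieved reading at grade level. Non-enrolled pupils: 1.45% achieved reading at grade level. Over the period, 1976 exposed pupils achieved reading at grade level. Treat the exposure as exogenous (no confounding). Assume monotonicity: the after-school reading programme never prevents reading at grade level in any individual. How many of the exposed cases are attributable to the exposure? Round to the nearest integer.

about 719 cases

p₁ = 0.0228, p₀ = 0.0145.
PN = (p₁ − p₀)/p₁ = (0.0228 − 0.0145) / 0.0228 ≈ 0.36404.
Attributable cases ≈ PN × (exposed cases) = 0.36404 × 1976 ≈ 719.33.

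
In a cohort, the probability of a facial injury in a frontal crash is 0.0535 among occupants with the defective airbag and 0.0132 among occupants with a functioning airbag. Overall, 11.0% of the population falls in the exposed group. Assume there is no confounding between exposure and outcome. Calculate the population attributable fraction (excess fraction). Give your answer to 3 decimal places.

Let p₁ = 0.0535, p₀ = 0.0132.
Overall risk P(Y=1) = π·p₁ + (1−π)·p₀ = 0.11×0.0535 + 0.89×0.0132 = 0.017633.
Under exogeneity, PAF = [P(Y=1) − p₀] / P(Y=1).
PAF = (0.017633 − 0.0132) / 0.017633 ≈ 0.2514

PAF ≈ 0.251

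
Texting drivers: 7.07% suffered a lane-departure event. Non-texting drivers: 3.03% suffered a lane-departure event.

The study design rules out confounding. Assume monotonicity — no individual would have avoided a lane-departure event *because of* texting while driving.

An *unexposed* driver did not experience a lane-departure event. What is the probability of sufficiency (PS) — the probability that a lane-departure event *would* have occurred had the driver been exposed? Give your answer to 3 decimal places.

PS ≈ 0.042

p₁ = 0.0707, p₀ = 0.0303.
Under exogeneity and monotonicity, PS = (p₁ − p₀) / (1 − p₀).
PS = (0.0707 − 0.0303) / (1 − 0.0303) = 0.0404 / 0.9697 ≈ 0.0417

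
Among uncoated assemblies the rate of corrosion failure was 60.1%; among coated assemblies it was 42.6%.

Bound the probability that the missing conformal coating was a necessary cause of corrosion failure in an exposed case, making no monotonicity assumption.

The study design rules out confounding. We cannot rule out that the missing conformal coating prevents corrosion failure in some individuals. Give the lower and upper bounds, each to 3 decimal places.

0.291 ≤ PN ≤ 0.955

p₁ = 0.601, p₀ = 0.426.
Under exogeneity alone the bounds on PN are max{0,(p₁−p₀)/p₁} ≤ PN ≤ min{1,(1−p₀)/p₁}.
  lower = (p₁ − p₀)/p₁ = 0.175 / 0.601 ≈ 0.2912
  upper = min{1, (1 − p₀)/p₁} = 0.574 / 0.601 ≈ 0.9551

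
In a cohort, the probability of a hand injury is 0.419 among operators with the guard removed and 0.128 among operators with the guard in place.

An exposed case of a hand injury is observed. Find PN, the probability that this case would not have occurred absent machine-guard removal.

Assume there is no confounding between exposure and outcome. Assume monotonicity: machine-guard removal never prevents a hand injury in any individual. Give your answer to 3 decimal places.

PN ≈ 0.695

Let p₁ = 0.419, p₀ = 0.128.
Under exogeneity and monotonicity, PN = (p₁ − p₀) / p₁.
PN = (0.419 − 0.128) / 0.419 = 0.291 / 0.419 ≈ 0.6945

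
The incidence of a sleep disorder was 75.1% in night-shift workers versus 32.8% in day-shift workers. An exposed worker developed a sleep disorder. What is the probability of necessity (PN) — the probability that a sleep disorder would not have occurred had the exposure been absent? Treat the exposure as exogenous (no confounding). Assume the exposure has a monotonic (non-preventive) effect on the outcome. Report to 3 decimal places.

p₁ = 0.751, p₀ = 0.328.
Under exogeneity and monotonicity, PN = (p₁ − p₀) / p₁.
PN = (0.751 − 0.328) / 0.751 = 0.423 / 0.751 ≈ 0.5632

PN ≈ 0.563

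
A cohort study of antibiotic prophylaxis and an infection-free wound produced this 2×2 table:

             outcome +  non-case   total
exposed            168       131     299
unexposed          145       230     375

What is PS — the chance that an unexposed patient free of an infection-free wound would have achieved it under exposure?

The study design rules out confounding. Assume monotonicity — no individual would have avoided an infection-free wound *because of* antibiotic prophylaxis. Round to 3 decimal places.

PS ≈ 0.286

p₁ = P(outcome | exposed) = 168/299 = 0.56187
p₀ = P(outcome | unexposed) = 145/375 = 0.38667
Under exogeneity and monotonicity, PS = (p₁ − p₀)/(1 − p₀).
PS = (0.56187 − 0.38667) / 0.61333 ≈ 0.2857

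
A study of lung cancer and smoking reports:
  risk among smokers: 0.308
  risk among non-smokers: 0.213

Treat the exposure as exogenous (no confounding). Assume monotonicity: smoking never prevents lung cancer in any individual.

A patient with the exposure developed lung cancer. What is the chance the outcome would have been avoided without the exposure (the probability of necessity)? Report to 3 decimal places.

Let p₁ = 0.308, p₀ = 0.213.
Under exogeneity and monotonicity, PN = (p₁ − p₀) / p₁.
PN = (0.308 − 0.213) / 0.308 = 0.095 / 0.308 ≈ 0.3084

PN ≈ 0.308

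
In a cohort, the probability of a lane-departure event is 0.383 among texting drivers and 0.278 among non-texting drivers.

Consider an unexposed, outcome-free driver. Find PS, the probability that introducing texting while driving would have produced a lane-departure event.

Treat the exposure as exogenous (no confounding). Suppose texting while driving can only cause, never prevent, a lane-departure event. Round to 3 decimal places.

PS ≈ 0.145

Let p₁ = 0.383, p₀ = 0.278.
Under exogeneity and monotonicity, PS = (p₁ − p₀) / (1 − p₀).
PS = (0.383 − 0.278) / (1 − 0.278) = 0.105 / 0.722 ≈ 0.1454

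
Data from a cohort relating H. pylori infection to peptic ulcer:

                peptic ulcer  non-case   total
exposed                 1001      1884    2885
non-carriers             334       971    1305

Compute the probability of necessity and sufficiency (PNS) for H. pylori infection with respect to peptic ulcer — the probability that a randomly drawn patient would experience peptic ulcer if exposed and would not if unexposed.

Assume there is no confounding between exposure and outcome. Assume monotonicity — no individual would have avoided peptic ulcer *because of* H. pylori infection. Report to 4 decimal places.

PNS ≈ 0.0910

p₁ = P(outcome | exposed) = 1001/2885 = 0.34697
p₀ = P(outcome | unexposed) = 334/1305 = 0.25594
Under exogeneity and monotonicity, PNS = p₁ − p₀.
PNS = 0.34697 − 0.25594 = 0.091028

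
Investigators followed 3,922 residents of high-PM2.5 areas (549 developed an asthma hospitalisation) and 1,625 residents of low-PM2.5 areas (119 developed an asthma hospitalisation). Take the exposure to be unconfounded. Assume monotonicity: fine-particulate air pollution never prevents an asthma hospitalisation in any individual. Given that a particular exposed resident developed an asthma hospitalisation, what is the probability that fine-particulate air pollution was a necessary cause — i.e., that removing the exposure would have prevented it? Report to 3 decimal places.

PN ≈ 0.477

p₁ = P(outcome | exposed) = 549/3922 = 0.13998
p₀ = P(outcome | unexposed) = 119/1625 = 0.073231
Under exogeneity and monotonicity, PN = (p₁ − p₀) / p₁.
PN = (0.13998 − 0.073231) / 0.13998 = 0.066749 / 0.13998 ≈ 0.4768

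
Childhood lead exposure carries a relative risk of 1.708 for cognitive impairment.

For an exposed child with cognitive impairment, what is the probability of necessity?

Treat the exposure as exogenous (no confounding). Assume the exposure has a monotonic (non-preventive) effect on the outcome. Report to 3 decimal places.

Under exogeneity and monotonicity, PN = (RR − 1) / RR = 1 − 1/RR.
PN = (1.708 − 1) / 1.708 = 0.708 / 1.708 ≈ 0.4145

PN ≈ 0.415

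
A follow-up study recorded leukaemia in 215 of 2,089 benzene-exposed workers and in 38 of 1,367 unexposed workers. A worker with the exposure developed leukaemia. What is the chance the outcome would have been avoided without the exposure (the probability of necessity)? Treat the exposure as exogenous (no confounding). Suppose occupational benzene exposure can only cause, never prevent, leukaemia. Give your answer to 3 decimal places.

p₁ = P(outcome | exposed) = 215/2089 = 0.10292
p₀ = P(outcome | unexposed) = 38/1367 = 0.027798
Under exogeneity and monotonicity, PN = (p₁ − p₀) / p₁.
PN = (0.10292 − 0.027798) / 0.10292 = 0.075122 / 0.10292 ≈ 0.7299

PN ≈ 0.730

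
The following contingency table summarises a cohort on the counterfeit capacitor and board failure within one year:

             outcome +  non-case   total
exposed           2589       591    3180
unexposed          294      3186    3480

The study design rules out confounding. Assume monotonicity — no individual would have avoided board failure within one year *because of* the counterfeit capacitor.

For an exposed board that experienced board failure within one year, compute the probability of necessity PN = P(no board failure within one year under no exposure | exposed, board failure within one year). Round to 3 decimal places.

p₁ = P(outcome | exposed) = 2589/3180 = 0.81415
p₀ = P(outcome | unexposed) = 294/3480 = 0.084483
Under exogeneity and monotonicity, PN = (p₁ − p₀)/p₁.
PN = (0.81415 − 0.084483) / 0.81415 ≈ 0.8962

PN ≈ 0.896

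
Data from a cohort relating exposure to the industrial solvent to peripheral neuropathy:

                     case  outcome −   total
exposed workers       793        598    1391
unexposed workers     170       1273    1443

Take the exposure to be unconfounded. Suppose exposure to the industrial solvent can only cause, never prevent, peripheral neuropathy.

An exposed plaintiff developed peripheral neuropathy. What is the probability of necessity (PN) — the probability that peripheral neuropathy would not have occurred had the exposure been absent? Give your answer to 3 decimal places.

p₁ = P(outcome | exposed) = 793/1391 = 0.57009
p₀ = P(outcome | unexposed) = 170/1443 = 0.11781
Under exogeneity and monotonicity, PN = (p₁ − p₀)/p₁.
PN = (0.57009 − 0.11781) / 0.57009 ≈ 0.7933

PN ≈ 0.793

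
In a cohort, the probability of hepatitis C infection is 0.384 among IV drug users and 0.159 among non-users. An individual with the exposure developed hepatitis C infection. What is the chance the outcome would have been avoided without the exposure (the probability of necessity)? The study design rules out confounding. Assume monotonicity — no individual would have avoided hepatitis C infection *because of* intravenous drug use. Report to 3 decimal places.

Let p₁ = 0.384, p₀ = 0.159.
Under exogeneity and monotonicity, PN = (p₁ − p₀) / p₁.
PN = (0.384 − 0.159) / 0.384 = 0.225 / 0.384 ≈ 0.5859

PN ≈ 0.586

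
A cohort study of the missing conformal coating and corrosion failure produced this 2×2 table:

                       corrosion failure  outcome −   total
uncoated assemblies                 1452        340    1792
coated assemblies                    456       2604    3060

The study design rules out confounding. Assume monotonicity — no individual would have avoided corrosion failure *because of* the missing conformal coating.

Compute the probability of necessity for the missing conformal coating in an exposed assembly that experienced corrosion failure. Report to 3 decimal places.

PN ≈ 0.816

p₁ = P(outcome | exposed) = 1452/1792 = 0.81027
p₀ = P(outcome | unexposed) = 456/3060 = 0.14902
Under exogeneity and monotonicity, PN = (p₁ − p₀)/p₁.
PN = (0.81027 − 0.14902) / 0.81027 ≈ 0.8161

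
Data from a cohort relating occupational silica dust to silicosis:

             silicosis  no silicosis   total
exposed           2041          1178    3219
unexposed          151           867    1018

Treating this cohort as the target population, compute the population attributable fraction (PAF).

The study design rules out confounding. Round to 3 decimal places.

PAF ≈ 0.713

p₁ = P(outcome | exposed) = 2041/3219 = 0.63405
p₀ = P(outcome | unexposed) = 151/1018 = 0.14833
Exposure prevalence π = 3219/4237 = 0.75974; overall risk P(Y=1) = 0.51735.
Under exogeneity, PAF = [P(Y=1) − p₀]/P(Y=1).
PAF = (0.51735 − 0.14833) / 0.51735 ≈ 0.7133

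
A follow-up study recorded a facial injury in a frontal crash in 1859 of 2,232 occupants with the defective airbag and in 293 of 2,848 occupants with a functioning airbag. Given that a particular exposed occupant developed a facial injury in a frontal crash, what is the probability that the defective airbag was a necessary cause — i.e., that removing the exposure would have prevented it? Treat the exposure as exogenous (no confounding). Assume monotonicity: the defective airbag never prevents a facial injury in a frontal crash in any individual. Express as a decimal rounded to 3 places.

p₁ = P(outcome | exposed) = 1859/2232 = 0.83289
p₀ = P(outcome | unexposed) = 293/2848 = 0.10288
Under exogeneity and monotonicity, PN = (p₁ − p₀) / p₁.
PN = (0.83289 − 0.10288) / 0.83289 = 0.73001 / 0.83289 ≈ 0.8765

PN ≈ 0.876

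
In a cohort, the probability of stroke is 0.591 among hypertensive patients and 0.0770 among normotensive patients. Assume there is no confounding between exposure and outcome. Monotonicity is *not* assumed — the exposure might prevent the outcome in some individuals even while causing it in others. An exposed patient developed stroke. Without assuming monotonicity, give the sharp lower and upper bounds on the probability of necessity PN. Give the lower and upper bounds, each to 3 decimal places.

Let p₁ = 0.591, p₀ = 0.077.
Under exogeneity alone the bounds on PN are max{0,(p₁−p₀)/p₁} ≤ PN ≤ min{1,(1−p₀)/p₁}.
  lower = (p₁ − p₀)/p₁ = 0.514 / 0.591 ≈ 0.8697
  upper = min{1, (1 − p₀)/p₁} = 0.923 / 0.591 ≈ 1.5618 → capped at 1

0.870 ≤ PN ≤ 1.000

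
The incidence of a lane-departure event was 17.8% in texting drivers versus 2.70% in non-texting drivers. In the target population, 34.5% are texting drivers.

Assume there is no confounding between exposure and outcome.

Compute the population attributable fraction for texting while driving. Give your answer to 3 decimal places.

PAF ≈ 0.659

p₁ = 0.178, p₀ = 0.027.
Overall risk P(Y=1) = π·p₁ + (1−π)·p₀ = 0.345×0.178 + 0.655×0.027 = 0.079095.
Under exogeneity, PAF = [P(Y=1) − p₀] / P(Y=1).
PAF = (0.079095 − 0.027) / 0.079095 ≈ 0.6586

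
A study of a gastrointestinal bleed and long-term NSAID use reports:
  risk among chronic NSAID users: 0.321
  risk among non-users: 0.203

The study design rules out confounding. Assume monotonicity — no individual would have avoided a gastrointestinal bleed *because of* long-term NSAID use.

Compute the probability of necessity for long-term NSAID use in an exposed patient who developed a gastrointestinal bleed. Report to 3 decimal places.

PN ≈ 0.368

Let p₁ = 0.321, p₀ = 0.203.
Under exogeneity and monotonicity, PN = (p₁ − p₀) / p₁.
PN = (0.321 − 0.203) / 0.321 = 0.118 / 0.321 ≈ 0.3676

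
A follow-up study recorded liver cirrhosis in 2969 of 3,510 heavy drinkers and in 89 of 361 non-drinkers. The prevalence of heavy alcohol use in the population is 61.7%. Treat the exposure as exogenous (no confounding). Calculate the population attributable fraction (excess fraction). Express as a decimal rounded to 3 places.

PAF ≈ 0.600

p₁ = P(outcome | exposed) = 2969/3510 = 0.84587
p₀ = P(outcome | unexposed) = 89/361 = 0.24654
Overall risk P(Y=1) = π·p₁ + (1−π)·p₀ = 0.617×0.84587 + 0.383×0.24654 = 0.61632.
Under exogeneity, PAF = [P(Y=1) − p₀] / P(Y=1).
PAF = (0.61632 − 0.24654) / 0.61632 ≈ 0.6000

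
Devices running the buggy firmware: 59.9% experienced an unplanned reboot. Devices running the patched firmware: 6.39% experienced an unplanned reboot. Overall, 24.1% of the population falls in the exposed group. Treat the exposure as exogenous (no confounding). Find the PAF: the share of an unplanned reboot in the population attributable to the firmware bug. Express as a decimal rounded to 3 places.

PAF ≈ 0.669

p₁ = 0.599, p₀ = 0.0639.
Overall risk P(Y=1) = π·p₁ + (1−π)·p₀ = 0.241×0.599 + 0.759×0.0639 = 0.19286.
Under exogeneity, PAF = [P(Y=1) − p₀] / P(Y=1).
PAF = (0.19286 − 0.0639) / 0.19286 ≈ 0.6687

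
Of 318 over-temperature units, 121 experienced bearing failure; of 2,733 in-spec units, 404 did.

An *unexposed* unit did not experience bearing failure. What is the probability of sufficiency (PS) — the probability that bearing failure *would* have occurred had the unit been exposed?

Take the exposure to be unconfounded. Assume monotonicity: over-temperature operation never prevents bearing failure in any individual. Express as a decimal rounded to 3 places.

p₁ = P(outcome | exposed) = 121/318 = 0.3805
p₀ = P(outcome | unexposed) = 404/2733 = 0.14782
Under exogeneity and monotonicity, PS = (p₁ − p₀) / (1 − p₀).
PS = (0.3805 − 0.14782) / (1 − 0.14782) = 0.23268 / 0.85218 ≈ 0.2730

PS ≈ 0.273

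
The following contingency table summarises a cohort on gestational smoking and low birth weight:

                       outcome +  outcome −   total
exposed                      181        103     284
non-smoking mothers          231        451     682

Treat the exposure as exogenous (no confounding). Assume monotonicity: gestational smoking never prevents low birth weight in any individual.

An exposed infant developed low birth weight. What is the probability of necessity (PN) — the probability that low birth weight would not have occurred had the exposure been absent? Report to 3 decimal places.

p₁ = P(outcome | exposed) = 181/284 = 0.63732
p₀ = P(outcome | unexposed) = 231/682 = 0.33871
Under exogeneity and monotonicity, PN = (p₁ − p₀)/p₁.
PN = (0.63732 − 0.33871) / 0.63732 ≈ 0.4685

PN ≈ 0.469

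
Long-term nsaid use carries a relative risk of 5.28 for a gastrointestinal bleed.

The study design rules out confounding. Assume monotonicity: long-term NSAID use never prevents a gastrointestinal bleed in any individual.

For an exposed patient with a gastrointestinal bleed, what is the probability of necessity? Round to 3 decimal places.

PN ≈ 0.811

Under exogeneity and monotonicity, PN = (RR − 1) / RR = 1 − 1/RR.
PN = (5.28 − 1) / 5.28 = 4.28 / 5.28 ≈ 0.8106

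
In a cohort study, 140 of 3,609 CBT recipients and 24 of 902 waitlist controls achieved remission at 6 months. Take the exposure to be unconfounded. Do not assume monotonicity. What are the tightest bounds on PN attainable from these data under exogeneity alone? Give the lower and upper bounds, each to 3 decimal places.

p₁ = P(outcome | exposed) = 140/3609 = 0.038792
p₀ = P(outcome | unexposed) = 24/902 = 0.026608
Under exogeneity alone the bounds on PN are max{0,(p₁−p₀)/p₁} ≤ PN ≤ min{1,(1−p₀)/p₁}.
  lower = (p₁ − p₀)/p₁ = 0.012184 / 0.038792 ≈ 0.3141
  upper = min{1, (1 − p₀)/p₁} = 0.97339 / 0.038792 ≈ 25.0927 → capped at 1

0.314 ≤ PN ≤ 1.000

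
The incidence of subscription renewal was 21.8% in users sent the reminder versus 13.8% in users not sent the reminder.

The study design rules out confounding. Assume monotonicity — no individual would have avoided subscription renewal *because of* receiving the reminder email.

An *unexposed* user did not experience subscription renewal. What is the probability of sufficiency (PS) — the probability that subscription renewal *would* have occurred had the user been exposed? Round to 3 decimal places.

p₁ = 0.218, p₀ = 0.138.
Under exogeneity and monotonicity, PS = (p₁ − p₀) / (1 − p₀).
PS = (0.218 − 0.138) / (1 − 0.138) = 0.08 / 0.862 ≈ 0.0928

PS ≈ 0.093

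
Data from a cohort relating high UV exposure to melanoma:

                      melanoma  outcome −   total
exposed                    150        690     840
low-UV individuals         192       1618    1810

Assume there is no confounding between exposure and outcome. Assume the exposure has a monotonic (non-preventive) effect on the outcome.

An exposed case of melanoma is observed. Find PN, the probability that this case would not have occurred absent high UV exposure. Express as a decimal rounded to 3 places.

p₁ = P(outcome | exposed) = 150/840 = 0.17857
p₀ = P(outcome | unexposed) = 192/1810 = 0.10608
Under exogeneity and monotonicity, PN = (p₁ − p₀)/p₁.
PN = (0.17857 − 0.10608) / 0.17857 ≈ 0.4060

PN ≈ 0.406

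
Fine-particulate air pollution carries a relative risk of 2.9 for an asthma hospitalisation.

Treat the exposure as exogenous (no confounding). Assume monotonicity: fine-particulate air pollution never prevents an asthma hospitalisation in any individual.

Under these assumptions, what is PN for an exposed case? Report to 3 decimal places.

PN ≈ 0.655

Under exogeneity and monotonicity, PN = (RR − 1) / RR = 1 − 1/RR.
PN = (2.9 − 1) / 2.9 = 1.9 / 2.9 ≈ 0.6552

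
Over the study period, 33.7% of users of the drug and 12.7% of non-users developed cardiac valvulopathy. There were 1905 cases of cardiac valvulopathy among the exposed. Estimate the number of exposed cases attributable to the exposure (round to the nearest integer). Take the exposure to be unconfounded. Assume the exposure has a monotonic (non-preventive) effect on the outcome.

p₁ = 0.337, p₀ = 0.127.
PN = (p₁ − p₀)/p₁ = (0.337 − 0.127) / 0.337 ≈ 0.62315.
Attributable cases ≈ PN × (exposed cases) = 0.62315 × 1905 ≈ 1187.09.

about 1187 cases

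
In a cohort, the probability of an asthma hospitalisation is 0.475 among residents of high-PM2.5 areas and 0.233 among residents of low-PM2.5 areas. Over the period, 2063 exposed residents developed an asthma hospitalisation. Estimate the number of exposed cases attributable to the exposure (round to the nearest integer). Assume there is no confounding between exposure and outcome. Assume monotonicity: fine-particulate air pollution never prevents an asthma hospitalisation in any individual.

about 1051 cases

Let p₁ = 0.475, p₀ = 0.233.
PN = (p₁ − p₀)/p₁ = (0.475 − 0.233) / 0.475 ≈ 0.50947.
Attributable cases ≈ PN × (exposed cases) = 0.50947 × 2063 ≈ 1051.04.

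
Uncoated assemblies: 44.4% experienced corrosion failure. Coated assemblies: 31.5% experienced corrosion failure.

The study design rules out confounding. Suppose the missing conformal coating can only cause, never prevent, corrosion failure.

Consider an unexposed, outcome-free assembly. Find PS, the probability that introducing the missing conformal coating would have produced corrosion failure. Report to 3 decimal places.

p₁ = 0.444, p₀ = 0.315.
Under exogeneity and monotonicity, PS = (p₁ − p₀) / (1 − p₀).
PS = (0.444 − 0.315) / (1 − 0.315) = 0.129 / 0.685 ≈ 0.1883

PS ≈ 0.188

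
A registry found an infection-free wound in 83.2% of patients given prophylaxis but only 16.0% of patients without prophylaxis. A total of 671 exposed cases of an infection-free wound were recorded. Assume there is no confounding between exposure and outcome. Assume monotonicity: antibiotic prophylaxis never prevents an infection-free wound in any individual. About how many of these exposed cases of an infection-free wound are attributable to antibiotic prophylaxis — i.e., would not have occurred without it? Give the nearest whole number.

p₁ = 0.832, p₀ = 0.16.
PN = (p₁ − p₀)/p₁ = (0.832 − 0.16) / 0.832 ≈ 0.80769.
Attributable cases ≈ PN × (exposed cases) = 0.80769 × 671 ≈ 541.96.

about 542 cases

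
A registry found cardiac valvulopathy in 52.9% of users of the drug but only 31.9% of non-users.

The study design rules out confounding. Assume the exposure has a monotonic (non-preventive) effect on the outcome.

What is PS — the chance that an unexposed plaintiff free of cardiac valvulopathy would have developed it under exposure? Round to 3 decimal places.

PS ≈ 0.308

p₁ = 0.529, p₀ = 0.319.
Under exogeneity and monotonicity, PS = (p₁ − p₀) / (1 − p₀).
PS = (0.529 − 0.319) / (1 − 0.319) = 0.21 / 0.681 ≈ 0.3084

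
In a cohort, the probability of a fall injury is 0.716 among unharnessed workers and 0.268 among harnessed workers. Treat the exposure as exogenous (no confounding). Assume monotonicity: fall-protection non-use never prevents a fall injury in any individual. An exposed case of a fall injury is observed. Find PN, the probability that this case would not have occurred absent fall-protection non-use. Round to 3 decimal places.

Let p₁ = 0.716, p₀ = 0.268.
Under exogeneity and monotonicity, PN = (p₁ − p₀) / p₁.
PN = (0.716 − 0.268) / 0.716 = 0.448 / 0.716 ≈ 0.6257

PN ≈ 0.626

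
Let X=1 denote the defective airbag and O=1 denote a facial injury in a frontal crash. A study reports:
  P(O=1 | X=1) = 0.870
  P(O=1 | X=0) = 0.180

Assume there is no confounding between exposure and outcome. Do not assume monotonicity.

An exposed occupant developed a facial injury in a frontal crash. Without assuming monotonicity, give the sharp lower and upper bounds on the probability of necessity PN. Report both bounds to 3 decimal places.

Let p₁ = 0.87, p₀ = 0.18.
Under exogeneity alone the bounds on PN are max{0,(p₁−p₀)/p₁} ≤ PN ≤ min{1,(1−p₀)/p₁}.
  lower = (p₁ − p₀)/p₁ = 0.69 / 0.87 ≈ 0.7931
  upper = min{1, (1 − p₀)/p₁} = 0.82 / 0.87 ≈ 0.9425

0.793 ≤ PN ≤ 0.943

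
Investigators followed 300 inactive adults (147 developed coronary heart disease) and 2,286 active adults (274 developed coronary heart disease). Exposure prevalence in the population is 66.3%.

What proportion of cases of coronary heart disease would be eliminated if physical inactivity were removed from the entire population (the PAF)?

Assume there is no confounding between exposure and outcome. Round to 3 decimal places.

PAF ≈ 0.672

p₁ = P(outcome | exposed) = 147/300 = 0.49
p₀ = P(outcome | unexposed) = 274/2286 = 0.11986
Overall risk P(Y=1) = π·p₁ + (1−π)·p₀ = 0.663×0.49 + 0.337×0.11986 = 0.36526.
Under exogeneity, PAF = [P(Y=1) − p₀] / P(Y=1).
PAF = (0.36526 − 0.11986) / 0.36526 ≈ 0.6719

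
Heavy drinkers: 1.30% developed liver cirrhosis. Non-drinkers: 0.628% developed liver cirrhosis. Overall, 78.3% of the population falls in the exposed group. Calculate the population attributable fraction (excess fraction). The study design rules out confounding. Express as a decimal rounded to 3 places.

p₁ = 0.013, p₀ = 0.00628.
Overall risk P(Y=1) = π·p₁ + (1−π)·p₀ = 0.783×0.013 + 0.217×0.00628 = 0.011542.
Under exogeneity, PAF = [P(Y=1) − p₀] / P(Y=1).
PAF = (0.011542 − 0.00628) / 0.011542 ≈ 0.4559

PAF ≈ 0.456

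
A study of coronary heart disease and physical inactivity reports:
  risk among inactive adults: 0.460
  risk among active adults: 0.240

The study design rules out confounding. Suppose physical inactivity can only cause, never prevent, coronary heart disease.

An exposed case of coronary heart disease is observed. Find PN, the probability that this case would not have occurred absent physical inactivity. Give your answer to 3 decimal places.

Let p₁ = 0.46, p₀ = 0.24.
Under exogeneity and monotonicity, PN = (p₁ − p₀) / p₁.
PN = (0.46 − 0.24) / 0.46 = 0.22 / 0.46 ≈ 0.4783

PN ≈ 0.478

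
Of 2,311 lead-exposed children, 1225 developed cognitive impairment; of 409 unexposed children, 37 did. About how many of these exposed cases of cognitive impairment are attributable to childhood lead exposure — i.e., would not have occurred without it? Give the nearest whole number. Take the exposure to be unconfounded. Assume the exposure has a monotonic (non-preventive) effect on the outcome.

p₁ = P(outcome | exposed) = 1225/2311 = 0.53007
p₀ = P(outcome | unexposed) = 37/409 = 0.090465
PN = (p₁ − p₀)/p₁ = (0.53007 − 0.090465) / 0.53007 ≈ 0.82934.
Attributable cases ≈ PN × (exposed cases) = 0.82934 × 1225 ≈ 1015.94.

about 1016 cases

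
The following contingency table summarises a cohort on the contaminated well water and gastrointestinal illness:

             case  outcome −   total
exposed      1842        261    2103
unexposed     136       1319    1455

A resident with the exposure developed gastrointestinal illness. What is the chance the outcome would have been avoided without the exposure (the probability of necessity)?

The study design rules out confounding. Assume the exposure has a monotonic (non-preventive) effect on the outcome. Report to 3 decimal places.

p₁ = P(outcome | exposed) = 1842/2103 = 0.87589
p₀ = P(outcome | unexposed) = 136/1455 = 0.093471
Under exogeneity and monotonicity, PN = (p₁ − p₀)/p₁.
PN = (0.87589 − 0.093471) / 0.87589 ≈ 0.8933

PN ≈ 0.893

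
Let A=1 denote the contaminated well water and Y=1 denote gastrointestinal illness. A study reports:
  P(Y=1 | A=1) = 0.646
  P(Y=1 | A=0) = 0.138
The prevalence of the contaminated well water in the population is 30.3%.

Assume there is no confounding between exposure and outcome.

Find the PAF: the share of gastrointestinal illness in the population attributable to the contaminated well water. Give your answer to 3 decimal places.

Let p₁ = 0.646, p₀ = 0.138.
Overall risk P(Y=1) = π·p₁ + (1−π)·p₀ = 0.303×0.646 + 0.697×0.138 = 0.29192.
Under exogeneity, PAF = [P(Y=1) − p₀] / P(Y=1).
PAF = (0.29192 − 0.138) / 0.29192 ≈ 0.5273

PAF ≈ 0.527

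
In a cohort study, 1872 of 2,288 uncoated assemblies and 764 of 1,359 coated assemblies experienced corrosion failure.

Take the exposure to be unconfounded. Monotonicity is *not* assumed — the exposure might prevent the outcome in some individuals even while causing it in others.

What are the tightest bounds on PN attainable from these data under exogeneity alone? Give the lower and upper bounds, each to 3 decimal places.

0.313 ≤ PN ≤ 0.535

p₁ = P(outcome | exposed) = 1872/2288 = 0.81818
p₀ = P(outcome | unexposed) = 764/1359 = 0.56218
Under exogeneity alone the bounds on PN are max{0,(p₁−p₀)/p₁} ≤ PN ≤ min{1,(1−p₀)/p₁}.
  lower = (p₁ − p₀)/p₁ = 0.256 / 0.81818 ≈ 0.3129
  upper = min{1, (1 − p₀)/p₁} = 0.43782 / 0.81818 ≈ 0.5351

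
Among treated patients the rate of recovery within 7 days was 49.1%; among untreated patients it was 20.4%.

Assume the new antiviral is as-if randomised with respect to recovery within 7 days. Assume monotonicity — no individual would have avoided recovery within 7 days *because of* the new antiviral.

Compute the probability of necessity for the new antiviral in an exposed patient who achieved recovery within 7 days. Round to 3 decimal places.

PN ≈ 0.585

p₁ = 0.491, p₀ = 0.204.
Under exogeneity and monotonicity, PN = (p₁ − p₀) / p₁.
PN = (0.491 − 0.204) / 0.491 = 0.287 / 0.491 ≈ 0.5845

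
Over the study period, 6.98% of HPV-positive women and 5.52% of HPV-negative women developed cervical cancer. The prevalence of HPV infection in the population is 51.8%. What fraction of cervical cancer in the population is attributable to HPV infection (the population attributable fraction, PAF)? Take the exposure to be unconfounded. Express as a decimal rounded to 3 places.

p₁ = 0.0698, p₀ = 0.0552.
Overall risk P(Y=1) = π·p₁ + (1−π)·p₀ = 0.518×0.0698 + 0.482×0.0552 = 0.062763.
Under exogeneity, PAF = [P(Y=1) − p₀] / P(Y=1).
PAF = (0.062763 − 0.0552) / 0.062763 ≈ 0.1205

PAF ≈ 0.120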